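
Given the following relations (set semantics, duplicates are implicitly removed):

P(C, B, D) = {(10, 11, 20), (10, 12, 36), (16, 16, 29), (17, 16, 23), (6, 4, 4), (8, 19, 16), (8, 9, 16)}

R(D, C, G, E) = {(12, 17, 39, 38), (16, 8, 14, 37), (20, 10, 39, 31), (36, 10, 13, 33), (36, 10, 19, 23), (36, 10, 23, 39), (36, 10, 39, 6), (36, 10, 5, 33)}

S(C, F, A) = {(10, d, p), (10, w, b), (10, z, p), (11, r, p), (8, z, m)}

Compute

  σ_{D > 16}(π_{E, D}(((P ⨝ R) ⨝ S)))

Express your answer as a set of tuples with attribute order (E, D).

P ⋈ R (natural join on C, D): {(10, 11, 20, 39, 31), (10, 12, 36, 13, 33), (10, 12, 36, 19, 23), (10, 12, 36, 23, 39), (10, 12, 36, 39, 6), (10, 12, 36, 5, 33), (8, 19, 16, 14, 37), (8, 9, 16, 14, 37)}
(P ⨝ R) ⋈ S (natural join on C): {(10, 11, 20, 39, 31, d, p), (10, 11, 20, 39, 31, w, b), (10, 11, 20, 39, 31, z, p), (10, 12, 36, 13, 33, d, p), (10, 12, 36, 13, 33, w, b), (10, 12, 36, 13, 33, z, p), (10, 12, 36, 19, 23, d, p), (10, 12, 36, 19, 23, w, b), (10, 12, 36, 19, 23, z, p), (10, 12, 36, 23, 39, d, p), (10, 12, 36, 23, 39, w, b), (10, 12, 36, 23, 39, z, p), (10, 12, 36, 39, 6, d, p), (10, 12, 36, 39, 6, w, b), (10, 12, 36, 39, 6, z, p), (10, 12, 36, 5, 33, d, p), (10, 12, 36, 5, 33, w, b), (10, 12, 36, 5, 33, z, p), (8, 19, 16, 14, 37, z, m), (8, 9, 16, 14, 37, z, m)}
π[E, D]: project onto (E, D) (14 duplicate(s) eliminated) → {(23, 36), (31, 20), (33, 36), (37, 16), (39, 36), (6, 36)}
Filtering on D > 16 leaves {(23, 36), (31, 20), (33, 36), (39, 36), (6, 36)}.

{(23, 36), (31, 20), (33, 36), (39, 36), (6, 36)}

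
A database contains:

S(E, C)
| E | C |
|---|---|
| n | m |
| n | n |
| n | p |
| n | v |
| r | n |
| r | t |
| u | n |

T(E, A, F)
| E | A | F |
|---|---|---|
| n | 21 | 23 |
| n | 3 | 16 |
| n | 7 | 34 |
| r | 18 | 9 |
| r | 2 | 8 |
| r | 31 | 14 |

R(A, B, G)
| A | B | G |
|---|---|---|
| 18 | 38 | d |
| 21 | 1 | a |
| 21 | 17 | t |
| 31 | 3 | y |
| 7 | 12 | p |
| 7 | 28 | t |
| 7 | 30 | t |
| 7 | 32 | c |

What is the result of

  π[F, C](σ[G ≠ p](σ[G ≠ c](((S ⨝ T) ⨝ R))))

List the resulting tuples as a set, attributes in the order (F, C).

Joining S and T on E yields {(n, m, 21, 23), (n, m, 3, 16), (n, m, 7, 34), (n, n, 21, 23), (n, n, 3, 16), (n, n, 7, 34), (n, p, 21, 23), (n, p, 3, 16), (n, p, 7, 34), (n, v, 21, 23), (n, v, 3, 16), (n, v, 7, 34), (r, n, 18, 9), (r, n, 2, 8), (r, n, 31, 14), (r, t, 18, 9), (r, t, 2, 8), (r, t, 31, 14)}.
Joining (S ⨝ T) and R on A yields {(n, m, 21, 23, 1, a), (n, m, 21, 23, 17, t), (n, m, 7, 34, 12, p), (n, m, 7, 34, 28, t), (n, m, 7, 34, 30, t), (n, m, 7, 34, 32, c), (n, n, 21, 23, 1, a), (n, n, 21, 23, 17, t), (n, n, 7, 34, 12, p), (n, n, 7, 34, 28, t), (n, n, 7, 34, 30, t), (n, n, 7, 34, 32, c), (n, p, 21, 23, 1, a), (n, p, 21, 23, 17, t), (n, p, 7, 34, 12, p), (n, p, 7, 34, 28, t), (n, p, 7, 34, 30, t), (n, p, 7, 34, 32, c), (n, v, 21, 23, 1, a), (n, v, 21, 23, 17, t), (n, v, 7, 34, 12, p), (n, v, 7, 34, 28, t), (n, v, 7, 34, 30, t), (n, v, 7, 34, 32, c), (r, n, 18, 9, 38, d), (r, n, 31, 14, 3, y), (r, t, 18, 9, 38, d), (r, t, 31, 14, 3, y)}.
Filtering on G ≠ c leaves {(n, m, 21, 23, 1, a), (n, m, 21, 23, 17, t), (n, m, 7, 34, 12, p), (n, m, 7, 34, 28, t), (n, m, 7, 34, 30, t), (n, n, 21, 23, 1, a), (n, n, 21, 23, 17, t), (n, n, 7, 34, 12, p), (n, n, 7, 34, 28, t), (n, n, 7, 34, 30, t), (n, p, 21, 23, 1, a), (n, p, 21, 23, 17, t), (n, p, 7, 34, 12, p), (n, p, 7, 34, 28, t), (n, p, 7, 34, 30, t), (n, v, 21, 23, 1, a), (n, v, 21, 23, 17, t), (n, v, 7, 34, 12, p), (n, v, 7, 34, 28, t), (n, v, 7, 34, 30, t), (r, n, 18, 9, 38, d), (r, n, 31, 14, 3, y), (r, t, 18, 9, 38, d), (r, t, 31, 14, 3, y)}.
Filtering on G ≠ p leaves {(n, m, 21, 23, 1, a), (n, m, 21, 23, 17, t), (n, m, 7, 34, 28, t), (n, m, 7, 34, 30, t), (n, n, 21, 23, 1, a), (n, n, 21, 23, 17, t), (n, n, 7, 34, 28, t), (n, n, 7, 34, 30, t), (n, p, 21, 23, 1, a), (n, p, 21, 23, 17, t), (n, p, 7, 34, 28, t), (n, p, 7, 34, 30, t), (n, v, 21, 23, 1, a), (n, v, 21, 23, 17, t), (n, v, 7, 34, 28, t), (n, v, 7, 34, 30, t), (r, n, 18, 9, 38, d), (r, n, 31, 14, 3, y), (r, t, 18, 9, 38, d), (r, t, 31, 14, 3, y)}.
π_{F, C} gives {(14, n), (14, t), (23, m), (23, n), (23, p), (23, v), (34, m), (34, n), (34, p), (34, v), (9, n), (9, t)} (8 duplicate(s) eliminated).

{(14, n), (14, t), (23, m), (23, n), (23, p), (23, v), (34, m), (34, n), (34, p), (34, v), (9, n), (9, t)}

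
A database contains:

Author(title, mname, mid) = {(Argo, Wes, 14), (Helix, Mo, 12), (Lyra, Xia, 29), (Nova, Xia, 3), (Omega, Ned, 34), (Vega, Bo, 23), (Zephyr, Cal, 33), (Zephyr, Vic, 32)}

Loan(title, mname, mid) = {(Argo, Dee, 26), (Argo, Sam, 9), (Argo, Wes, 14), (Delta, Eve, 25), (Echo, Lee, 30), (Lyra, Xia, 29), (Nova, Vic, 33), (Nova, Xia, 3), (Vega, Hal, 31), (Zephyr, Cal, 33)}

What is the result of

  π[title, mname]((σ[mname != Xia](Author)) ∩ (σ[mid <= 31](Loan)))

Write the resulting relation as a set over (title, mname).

{(Argo, Wes)}

Selection mname != Xia: {(Argo, Wes, 14), (Helix, Mo, 12), (Omega, Ned, 34), (Vega, Bo, 23), (Zephyr, Cal, 33), (Zephyr, Vic, 32)}
Selection mid <= 31: {(Argo, Dee, 26), (Argo, Sam, 9), (Argo, Wes, 14), (Delta, Eve, 25), (Echo, Lee, 30), (Lyra, Xia, 29), (Nova, Xia, 3), (Vega, Hal, 31)}
Intersection: {(Argo, Wes, 14), (Helix, Mo, 12), (Omega, Ned, 34), (Vega, Bo, 23), (Zephyr, Cal, 33), (Zephyr, Vic, 32)} with {(Argo, Dee, 26), (Argo, Sam, 9), (Argo, Wes, 14), (Delta, Eve, 25), (Echo, Lee, 30), (Lyra, Xia, 29), (Nova, Xia, 3), (Vega, Hal, 31)} → {(Argo, Wes, 14)}
π[title, mname]: project onto (title, mname) → {(Argo, Wes)}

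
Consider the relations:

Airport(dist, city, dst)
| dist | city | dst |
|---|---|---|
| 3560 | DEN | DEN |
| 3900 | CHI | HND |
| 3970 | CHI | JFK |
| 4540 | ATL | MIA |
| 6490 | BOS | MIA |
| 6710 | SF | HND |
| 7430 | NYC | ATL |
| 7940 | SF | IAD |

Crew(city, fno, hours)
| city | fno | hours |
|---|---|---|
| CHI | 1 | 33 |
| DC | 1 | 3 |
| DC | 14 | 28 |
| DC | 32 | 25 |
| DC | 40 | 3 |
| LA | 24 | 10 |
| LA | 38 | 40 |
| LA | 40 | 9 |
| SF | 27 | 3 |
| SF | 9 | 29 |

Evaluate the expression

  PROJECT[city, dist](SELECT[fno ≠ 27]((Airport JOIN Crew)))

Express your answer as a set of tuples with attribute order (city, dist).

{(CHI, 3900), (CHI, 3970), (SF, 6710), (SF, 7940)}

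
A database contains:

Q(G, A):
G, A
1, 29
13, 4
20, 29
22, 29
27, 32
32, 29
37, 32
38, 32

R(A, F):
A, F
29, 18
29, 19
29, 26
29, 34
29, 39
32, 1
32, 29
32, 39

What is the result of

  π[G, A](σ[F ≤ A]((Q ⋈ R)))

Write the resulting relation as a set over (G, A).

Natural join on A: {(1, 29, 18), (1, 29, 19), (1, 29, 26), (1, 29, 34), (1, 29, 39), (20, 29, 18), (20, 29, 19), (20, 29, 26), (20, 29, 34), (20, 29, 39), (22, 29, 18), (22, 29, 19), (22, 29, 26), (22, 29, 34), (22, 29, 39), (27, 32, 1), (27, 32, 29), (27, 32, 39), (32, 29, 18), (32, 29, 19), (32, 29, 26), (32, 29, 34), (32, 29, 39), (37, 32, 1), (37, 32, 29), (37, 32, 39), (38, 32, 1), (38, 32, 29), (38, 32, 39)}
σ[F ≤ A]: keep tuples satisfying F ≤ A → {(1, 29, 18), (1, 29, 19), (1, 29, 26), (20, 29, 18), (20, 29, 19), (20, 29, 26), (22, 29, 18), (22, 29, 19), (22, 29, 26), (27, 32, 1), (27, 32, 29), (32, 29, 18), (32, 29, 19), (32, 29, 26), (37, 32, 1), (37, 32, 29), (38, 32, 1), (38, 32, 29)}
π[G, A]: project onto (G, A) (11 duplicate(s) eliminated) → {(1, 29), (20, 29), (22, 29), (27, 32), (32, 29), (37, 32), (38, 32)}

{(1, 29), (20, 29), (22, 29), (27, 32), (32, 29), (37, 32), (38, 32)}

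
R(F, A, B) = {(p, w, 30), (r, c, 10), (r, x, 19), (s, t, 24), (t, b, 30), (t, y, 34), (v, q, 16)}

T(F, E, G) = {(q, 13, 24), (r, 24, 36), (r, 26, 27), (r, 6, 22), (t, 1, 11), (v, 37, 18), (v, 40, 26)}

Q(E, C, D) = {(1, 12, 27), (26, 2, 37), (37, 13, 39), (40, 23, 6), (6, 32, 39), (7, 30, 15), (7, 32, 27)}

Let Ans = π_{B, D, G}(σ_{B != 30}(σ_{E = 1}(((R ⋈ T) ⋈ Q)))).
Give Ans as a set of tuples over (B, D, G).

{(34, 27, 11)}

Joining R and T on F yields {(r, c, 10, 24, 36), (r, c, 10, 26, 27), (r, c, 10, 6, 22), (r, x, 19, 24, 36), (r, x, 19, 26, 27), (r, x, 19, 6, 22), (t, b, 30, 1, 11), (t, y, 34, 1, 11), (v, q, 16, 37, 18), (v, q, 16, 40, 26)}.
Joining (R ⋈ T) and Q on E yields {(r, c, 10, 26, 27, 2, 37), (r, c, 10, 6, 22, 32, 39), (r, x, 19, 26, 27, 2, 37), (r, x, 19, 6, 22, 32, 39), (t, b, 30, 1, 11, 12, 27), (t, y, 34, 1, 11, 12, 27), (v, q, 16, 37, 18, 13, 39), (v, q, 16, 40, 26, 23, 6)}.
Filtering on E = 1 leaves {(t, b, 30, 1, 11, 12, 27), (t, y, 34, 1, 11, 12, 27)}.
Filtering on B != 30 leaves {(t, y, 34, 1, 11, 12, 27)}.
π_{B, D, G} gives {(34, 27, 11)}.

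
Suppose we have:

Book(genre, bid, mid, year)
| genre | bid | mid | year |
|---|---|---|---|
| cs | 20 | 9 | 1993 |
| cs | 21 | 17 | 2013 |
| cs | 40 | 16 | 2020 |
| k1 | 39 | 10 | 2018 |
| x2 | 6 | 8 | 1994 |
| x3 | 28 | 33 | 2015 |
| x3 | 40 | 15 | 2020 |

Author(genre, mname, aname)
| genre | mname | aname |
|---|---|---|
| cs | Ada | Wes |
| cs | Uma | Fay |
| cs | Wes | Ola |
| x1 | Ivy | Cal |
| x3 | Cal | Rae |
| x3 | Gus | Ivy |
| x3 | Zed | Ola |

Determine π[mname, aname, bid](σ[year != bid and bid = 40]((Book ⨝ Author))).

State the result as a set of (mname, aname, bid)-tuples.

Natural join on genre: {(cs, 20, 9, 1993, Ada, Wes), (cs, 20, 9, 1993, Uma, Fay), (cs, 20, 9, 1993, Wes, Ola), (cs, 21, 17, 2013, Ada, Wes), (cs, 21, 17, 2013, Uma, Fay), (cs, 21, 17, 2013, Wes, Ola), (cs, 40, 16, 2020, Ada, Wes), (cs, 40, 16, 2020, Uma, Fay), (cs, 40, 16, 2020, Wes, Ola), (x3, 28, 33, 2015, Cal, Rae), (x3, 28, 33, 2015, Gus, Ivy), (x3, 28, 33, 2015, Zed, Ola), (x3, 40, 15, 2020, Cal, Rae), (x3, 40, 15, 2020, Gus, Ivy), (x3, 40, 15, 2020, Zed, Ola)}
Apply σ_{year != bid and bid = 40}; surviving tuples: {(cs, 40, 16, 2020, Ada, Wes), (cs, 40, 16, 2020, Uma, Fay), (cs, 40, 16, 2020, Wes, Ola), (x3, 40, 15, 2020, Cal, Rae), (x3, 40, 15, 2020, Gus, Ivy), (x3, 40, 15, 2020, Zed, Ola)}
Keep only column(s) mname, aname, bid: {(Ada, Wes, 40), (Cal, Rae, 40), (Gus, Ivy, 40), (Uma, Fay, 40), (Wes, Ola, 40), (Zed, Ola, 40)}

{(Ada, Wes, 40), (Cal, Rae, 40), (Gus, Ivy, 40), (Uma, Fay, 40), (Wes, Ola, 40), (Zed, Ola, 40)}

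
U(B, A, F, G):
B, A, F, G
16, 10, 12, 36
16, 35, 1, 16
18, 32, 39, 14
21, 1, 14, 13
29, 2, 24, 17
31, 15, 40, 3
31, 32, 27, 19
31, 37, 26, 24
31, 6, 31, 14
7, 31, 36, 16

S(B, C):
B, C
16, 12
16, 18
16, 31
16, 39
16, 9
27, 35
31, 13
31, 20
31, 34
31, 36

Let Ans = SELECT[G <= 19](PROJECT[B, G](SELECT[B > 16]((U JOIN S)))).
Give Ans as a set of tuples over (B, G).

{(31, 14), (31, 19), (31, 3)}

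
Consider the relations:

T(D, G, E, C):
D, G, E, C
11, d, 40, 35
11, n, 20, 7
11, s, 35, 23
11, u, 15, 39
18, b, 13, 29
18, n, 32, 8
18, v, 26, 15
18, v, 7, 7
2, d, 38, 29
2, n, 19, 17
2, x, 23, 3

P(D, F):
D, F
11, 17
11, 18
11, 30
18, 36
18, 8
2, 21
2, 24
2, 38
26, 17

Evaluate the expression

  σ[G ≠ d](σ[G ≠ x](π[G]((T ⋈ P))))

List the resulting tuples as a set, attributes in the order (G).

Natural join on D: {(11, d, 40, 35, 17), (11, d, 40, 35, 18), (11, d, 40, 35, 30), (11, n, 20, 7, 17), (11, n, 20, 7, 18), (11, n, 20, 7, 30), (11, s, 35, 23, 17), (11, s, 35, 23, 18), (11, s, 35, 23, 30), (11, u, 15, 39, 17), (11, u, 15, 39, 18), (11, u, 15, 39, 30), (18, b, 13, 29, 36), (18, b, 13, 29, 8), (18, n, 32, 8, 36), (18, n, 32, 8, 8), (18, v, 26, 15, 36), (18, v, 26, 15, 8), (18, v, 7, 7, 36), (18, v, 7, 7, 8), (2, d, 38, 29, 21), (2, d, 38, 29, 24), (2, d, 38, 29, 38), (2, n, 19, 17, 21), (2, n, 19, 17, 24), (2, n, 19, 17, 38), (2, x, 23, 3, 21), (2, x, 23, 3, 24), (2, x, 23, 3, 38)}
π[G]: project onto (G) (22 duplicate(s) eliminated) → {b, d, n, s, u, v, x}
Filtering on G ≠ x leaves {b, d, n, s, u, v}.
Filtering on G ≠ d leaves {b, n, s, u, v}.

{b, n, s, u, v}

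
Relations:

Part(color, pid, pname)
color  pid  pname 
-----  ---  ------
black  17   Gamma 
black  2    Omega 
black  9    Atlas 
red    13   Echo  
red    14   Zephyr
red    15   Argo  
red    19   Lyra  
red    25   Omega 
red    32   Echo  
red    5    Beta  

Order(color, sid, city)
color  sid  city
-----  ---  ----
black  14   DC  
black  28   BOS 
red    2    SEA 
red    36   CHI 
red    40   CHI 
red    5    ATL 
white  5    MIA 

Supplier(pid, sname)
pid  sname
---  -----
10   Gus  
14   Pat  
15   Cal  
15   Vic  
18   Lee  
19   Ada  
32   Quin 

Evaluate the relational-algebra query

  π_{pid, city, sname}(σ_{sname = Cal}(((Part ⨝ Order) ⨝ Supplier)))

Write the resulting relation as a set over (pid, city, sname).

{(15, ATL, Cal), (15, CHI, Cal), (15, SEA, Cal)}

Joining Part and Order on color yields {(black, 17, Gamma, 14, DC), (black, 17, Gamma, 28, BOS), (black, 2, Omega, 14, DC), (black, 2, Omega, 28, BOS), (black, 9, Atlas, 14, DC), (black, 9, Atlas, 28, BOS), (red, 13, Echo, 2, SEA), (red, 13, Echo, 36, CHI), (red, 13, Echo, 40, CHI), (red, 13, Echo, 5, ATL), (red, 14, Zephyr, 2, SEA), (red, 14, Zephyr, 36, CHI), (red, 14, Zephyr, 40, CHI), (red, 14, Zephyr, 5, ATL), (red, 15, Argo, 2, SEA), (red, 15, Argo, 36, CHI), (red, 15, Argo, 40, CHI), (red, 15, Argo, 5, ATL), (red, 19, Lyra, 2, SEA), (red, 19, Lyra, 36, CHI), (red, 19, Lyra, 40, CHI), (red, 19, Lyra, 5, ATL), (red, 25, Omega, 2, SEA), (red, 25, Omega, 36, CHI), (red, 25, Omega, 40, CHI), (red, 25, Omega, 5, ATL), (red, 32, Echo, 2, SEA), (red, 32, Echo, 36, CHI), (red, 32, Echo, 40, CHI), (red, 32, Echo, 5, ATL), (red, 5, Beta, 2, SEA), (red, 5, Beta, 36, CHI), (red, 5, Beta, 40, CHI), (red, 5, Beta, 5, ATL)}.
Joining (Part ⨝ Order) and Supplier on pid yields {(red, 14, Zephyr, 2, SEA, Pat), (red, 14, Zephyr, 36, CHI, Pat), (red, 14, Zephyr, 40, CHI, Pat), (red, 14, Zephyr, 5, ATL, Pat), (red, 15, Argo, 2, SEA, Cal), (red, 15, Argo, 2, SEA, Vic), (red, 15, Argo, 36, CHI, Cal), (red, 15, Argo, 36, CHI, Vic), (red, 15, Argo, 40, CHI, Cal), (red, 15, Argo, 40, CHI, Vic), (red, 15, Argo, 5, ATL, Cal), (red, 15, Argo, 5, ATL, Vic), (red, 19, Lyra, 2, SEA, Ada), (red, 19, Lyra, 36, CHI, Ada), (red, 19, Lyra, 40, CHI, Ada), (red, 19, Lyra, 5, ATL, Ada), (red, 32, Echo, 2, SEA, Quin), (red, 32, Echo, 36, CHI, Quin), (red, 32, Echo, 40, CHI, Quin), (red, 32, Echo, 5, ATL, Quin)}.
Selection sname = Cal: {(red, 15, Argo, 2, SEA, Cal), (red, 15, Argo, 36, CHI, Cal), (red, 15, Argo, 40, CHI, Cal), (red, 15, Argo, 5, ATL, Cal)}
π[pid, city, sname]: project onto (pid, city, sname) (1 duplicate(s) eliminated) → {(15, ATL, Cal), (15, CHI, Cal), (15, SEA, Cal)}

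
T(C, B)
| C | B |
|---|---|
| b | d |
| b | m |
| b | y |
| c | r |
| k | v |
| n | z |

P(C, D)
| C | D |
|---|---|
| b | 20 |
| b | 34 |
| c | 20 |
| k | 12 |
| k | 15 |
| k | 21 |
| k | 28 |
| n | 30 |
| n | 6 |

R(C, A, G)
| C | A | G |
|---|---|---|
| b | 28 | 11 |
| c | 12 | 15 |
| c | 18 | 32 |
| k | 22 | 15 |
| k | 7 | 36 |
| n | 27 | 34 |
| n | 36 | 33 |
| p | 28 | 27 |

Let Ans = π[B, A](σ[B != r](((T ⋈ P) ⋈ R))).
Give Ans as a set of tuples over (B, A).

Joining T and P on C yields {(b, d, 20), (b, d, 34), (b, m, 20), (b, m, 34), (b, y, 20), (b, y, 34), (c, r, 20), (k, v, 12), (k, v, 15), (k, v, 21), (k, v, 28), (n, z, 30), (n, z, 6)}.
Joining (T ⋈ P) and R on C yields {(b, d, 20, 28, 11), (b, d, 34, 28, 11), (b, m, 20, 28, 11), (b, m, 34, 28, 11), (b, y, 20, 28, 11), (b, y, 34, 28, 11), (c, r, 20, 12, 15), (c, r, 20, 18, 32), (k, v, 12, 22, 15), (k, v, 12, 7, 36), (k, v, 15, 22, 15), (k, v, 15, 7, 36), (k, v, 21, 22, 15), (k, v, 21, 7, 36), (k, v, 28, 22, 15), (k, v, 28, 7, 36), (n, z, 30, 27, 34), (n, z, 30, 36, 33), (n, z, 6, 27, 34), (n, z, 6, 36, 33)}.
Filtering on B != r leaves {(b, d, 20, 28, 11), (b, d, 34, 28, 11), (b, m, 20, 28, 11), (b, m, 34, 28, 11), (b, y, 20, 28, 11), (b, y, 34, 28, 11), (k, v, 12, 22, 15), (k, v, 12, 7, 36), (k, v, 15, 22, 15), (k, v, 15, 7, 36), (k, v, 21, 22, 15), (k, v, 21, 7, 36), (k, v, 28, 22, 15), (k, v, 28, 7, 36), (n, z, 30, 27, 34), (n, z, 30, 36, 33), (n, z, 6, 27, 34), (n, z, 6, 36, 33)}.
Keep only column(s) B, A (11 duplicate(s) eliminated): {(d, 28), (m, 28), (v, 22), (v, 7), (y, 28), (z, 27), (z, 36)}

{(d, 28), (m, 28), (v, 22), (v, 7), (y, 28), (z, 27), (z, 36)}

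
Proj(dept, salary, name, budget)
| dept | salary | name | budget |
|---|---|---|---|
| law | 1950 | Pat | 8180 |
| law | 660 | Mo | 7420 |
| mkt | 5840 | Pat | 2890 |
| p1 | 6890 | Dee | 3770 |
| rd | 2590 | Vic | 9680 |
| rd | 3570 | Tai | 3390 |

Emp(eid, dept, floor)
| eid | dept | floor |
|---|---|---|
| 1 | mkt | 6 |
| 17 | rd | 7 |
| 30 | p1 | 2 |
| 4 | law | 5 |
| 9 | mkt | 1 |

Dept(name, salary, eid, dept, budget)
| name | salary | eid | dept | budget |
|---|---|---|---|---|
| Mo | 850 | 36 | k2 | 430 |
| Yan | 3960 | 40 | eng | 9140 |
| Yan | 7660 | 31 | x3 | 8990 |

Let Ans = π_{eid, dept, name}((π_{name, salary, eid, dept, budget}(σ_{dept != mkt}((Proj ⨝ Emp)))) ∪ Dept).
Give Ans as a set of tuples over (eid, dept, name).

{(17, rd, Tai), (17, rd, Vic), (30, p1, Dee), (31, x3, Yan), (36, k2, Mo), (4, law, Mo), (4, law, Pat), (40, eng, Yan)}

Natural join on dept: {(law, 1950, Pat, 8180, 4, 5), (law, 660, Mo, 7420, 4, 5), (mkt, 5840, Pat, 2890, 1, 6), (mkt, 5840, Pat, 2890, 9, 1), (p1, 6890, Dee, 3770, 30, 2), (rd, 2590, Vic, 9680, 17, 7), (rd, 3570, Tai, 3390, 17, 7)}
Apply σ_{dept != mkt}; surviving tuples: {(law, 1950, Pat, 8180, 4, 5), (law, 660, Mo, 7420, 4, 5), (p1, 6890, Dee, 3770, 30, 2), (rd, 2590, Vic, 9680, 17, 7), (rd, 3570, Tai, 3390, 17, 7)}
π_{name, salary, eid, dept, budget} gives {(Dee, 6890, 30, p1, 3770), (Mo, 660, 4, law, 7420), (Pat, 1950, 4, law, 8180), (Tai, 3570, 17, rd, 3390), (Vic, 2590, 17, rd, 9680)}.
Taking the union: {(Dee, 6890, 30, p1, 3770), (Mo, 660, 4, law, 7420), (Mo, 850, 36, k2, 430), (Pat, 1950, 4, law, 8180), (Tai, 3570, 17, rd, 3390), (Vic, 2590, 17, rd, 9680), (Yan, 3960, 40, eng, 9140), (Yan, 7660, 31, x3, 8990)}
π_{eid, dept, name} gives {(17, rd, Tai), (17, rd, Vic), (30, p1, Dee), (31, x3, Yan), (36, k2, Mo), (4, law, Mo), (4, law, Pat), (40, eng, Yan)}.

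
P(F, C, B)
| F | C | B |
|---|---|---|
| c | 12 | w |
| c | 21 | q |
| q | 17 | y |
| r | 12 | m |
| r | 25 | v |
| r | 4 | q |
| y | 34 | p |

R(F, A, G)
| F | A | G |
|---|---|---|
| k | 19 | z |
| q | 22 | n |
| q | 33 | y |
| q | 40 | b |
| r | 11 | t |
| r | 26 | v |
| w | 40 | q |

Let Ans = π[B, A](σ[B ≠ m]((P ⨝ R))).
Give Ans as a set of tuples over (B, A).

Natural join on F: {(q, 17, y, 22, n), (q, 17, y, 33, y), (q, 17, y, 40, b), (r, 12, m, 11, t), (r, 12, m, 26, v), (r, 25, v, 11, t), (r, 25, v, 26, v), (r, 4, q, 11, t), (r, 4, q, 26, v)}
Filtering on B ≠ m leaves {(q, 17, y, 22, n), (q, 17, y, 33, y), (q, 17, y, 40, b), (r, 25, v, 11, t), (r, 25, v, 26, v), (r, 4, q, 11, t), (r, 4, q, 26, v)}.
π_{B, A} gives {(q, 11), (q, 26), (v, 11), (v, 26), (y, 22), (y, 33), (y, 40)}.

{(q, 11), (q, 26), (v, 11), (v, 26), (y, 22), (y, 33), (y, 40)}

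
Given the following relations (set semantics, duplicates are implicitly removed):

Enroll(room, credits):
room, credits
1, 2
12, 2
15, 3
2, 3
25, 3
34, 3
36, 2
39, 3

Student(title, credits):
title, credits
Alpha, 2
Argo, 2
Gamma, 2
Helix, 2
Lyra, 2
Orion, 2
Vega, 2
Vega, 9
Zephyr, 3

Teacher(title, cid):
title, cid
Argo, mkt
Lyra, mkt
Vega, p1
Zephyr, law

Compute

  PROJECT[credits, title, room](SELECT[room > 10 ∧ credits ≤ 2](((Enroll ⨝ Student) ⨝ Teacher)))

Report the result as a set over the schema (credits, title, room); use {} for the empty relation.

{(2, Argo, 12), (2, Argo, 36), (2, Lyra, 12), (2, Lyra, 36), (2, Vega, 12), (2, Vega, 36)}

Enroll ⋈ Student (natural join on credits): {(1, 2, Alpha), (1, 2, Argo), (1, 2, Gamma), (1, 2, Helix), (1, 2, Lyra), (1, 2, Orion), (1, 2, Vega), (12, 2, Alpha), (12, 2, Argo), (12, 2, Gamma), (12, 2, Helix), (12, 2, Lyra), (12, 2, Orion), (12, 2, Vega), (15, 3, Zephyr), (2, 3, Zephyr), (25, 3, Zephyr), (34, 3, Zephyr), (36, 2, Alpha), (36, 2, Argo), (36, 2, Gamma), (36, 2, Helix), (36, 2, Lyra), (36, 2, Orion), (36, 2, Vega), (39, 3, Zephyr)}
(Enroll ⨝ Student) ⋈ Teacher (natural join on title): {(1, 2, Argo, mkt), (1, 2, Lyra, mkt), (1, 2, Vega, p1), (12, 2, Argo, mkt), (12, 2, Lyra, mkt), (12, 2, Vega, p1), (15, 3, Zephyr, law), (2, 3, Zephyr, law), (25, 3, Zephyr, law), (34, 3, Zephyr, law), (36, 2, Argo, mkt), (36, 2, Lyra, mkt), (36, 2, Vega, p1), (39, 3, Zephyr, law)}
Apply σ_{room > 10 ∧ credits ≤ 2}; surviving tuples: {(12, 2, Argo, mkt), (12, 2, Lyra, mkt), (12, 2, Vega, p1), (36, 2, Argo, mkt), (36, 2, Lyra, mkt), (36, 2, Vega, p1)}
Keep only column(s) credits, title, room: {(2, Argo, 12), (2, Argo, 36), (2, Lyra, 12), (2, Lyra, 36), (2, Vega, 12), (2, Vega, 36)}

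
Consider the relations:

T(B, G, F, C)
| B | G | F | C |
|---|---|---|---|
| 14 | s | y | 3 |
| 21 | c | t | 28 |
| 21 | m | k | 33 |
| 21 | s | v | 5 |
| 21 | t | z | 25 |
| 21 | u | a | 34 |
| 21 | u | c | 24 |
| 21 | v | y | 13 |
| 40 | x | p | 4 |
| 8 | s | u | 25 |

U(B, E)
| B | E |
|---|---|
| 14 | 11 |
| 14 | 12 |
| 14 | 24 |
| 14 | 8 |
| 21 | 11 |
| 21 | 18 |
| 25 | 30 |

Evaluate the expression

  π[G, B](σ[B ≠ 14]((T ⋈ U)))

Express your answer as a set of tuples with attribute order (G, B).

{(c, 21), (m, 21), (s, 21), (t, 21), (u, 21), (v, 21)}

Natural join on B: {(14, s, y, 3, 11), (14, s, y, 3, 12), (14, s, y, 3, 24), (14, s, y, 3, 8), (21, c, t, 28, 11), (21, c, t, 28, 18), (21, m, k, 33, 11), (21, m, k, 33, 18), (21, s, v, 5, 11), (21, s, v, 5, 18), (21, t, z, 25, 11), (21, t, z, 25, 18), (21, u, a, 34, 11), (21, u, a, 34, 18), (21, u, c, 24, 11), (21, u, c, 24, 18), (21, v, y, 13, 11), (21, v, y, 13, 18)}
Apply σ_{B ≠ 14}; surviving tuples: {(21, c, t, 28, 11), (21, c, t, 28, 18), (21, m, k, 33, 11), (21, m, k, 33, 18), (21, s, v, 5, 11), (21, s, v, 5, 18), (21, t, z, 25, 11), (21, t, z, 25, 18), (21, u, a, 34, 11), (21, u, a, 34, 18), (21, u, c, 24, 11), (21, u, c, 24, 18), (21, v, y, 13, 11), (21, v, y, 13, 18)}
π[G, B]: project onto (G, B) (8 duplicate(s) eliminated) → {(c, 21), (m, 21), (s, 21), (t, 21), (u, 21), (v, 21)}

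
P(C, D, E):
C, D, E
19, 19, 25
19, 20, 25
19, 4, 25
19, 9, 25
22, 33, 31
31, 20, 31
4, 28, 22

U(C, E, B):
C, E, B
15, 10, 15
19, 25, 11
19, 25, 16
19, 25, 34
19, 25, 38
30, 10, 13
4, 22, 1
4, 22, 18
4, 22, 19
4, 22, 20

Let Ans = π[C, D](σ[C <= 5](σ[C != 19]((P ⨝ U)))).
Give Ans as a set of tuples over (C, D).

Joining P and U on C, E yields {(19, 19, 25, 11), (19, 19, 25, 16), (19, 19, 25, 34), (19, 19, 25, 38), (19, 20, 25, 11), (19, 20, 25, 16), (19, 20, 25, 34), (19, 20, 25, 38), (19, 4, 25, 11), (19, 4, 25, 16), (19, 4, 25, 34), (19, 4, 25, 38), (19, 9, 25, 11), (19, 9, 25, 16), (19, 9, 25, 34), (19, 9, 25, 38), (4, 28, 22, 1), (4, 28, 22, 18), (4, 28, 22, 19), (4, 28, 22, 20)}.
Apply σ_{C != 19}; surviving tuples: {(4, 28, 22, 1), (4, 28, 22, 18), (4, 28, 22, 19), (4, 28, 22, 20)}
Apply σ_{C <= 5}; surviving tuples: {(4, 28, 22, 1), (4, 28, 22, 18), (4, 28, 22, 19), (4, 28, 22, 20)}
π_{C, D} gives {(4, 28)} (3 duplicate(s) eliminated).

{(4, 28)}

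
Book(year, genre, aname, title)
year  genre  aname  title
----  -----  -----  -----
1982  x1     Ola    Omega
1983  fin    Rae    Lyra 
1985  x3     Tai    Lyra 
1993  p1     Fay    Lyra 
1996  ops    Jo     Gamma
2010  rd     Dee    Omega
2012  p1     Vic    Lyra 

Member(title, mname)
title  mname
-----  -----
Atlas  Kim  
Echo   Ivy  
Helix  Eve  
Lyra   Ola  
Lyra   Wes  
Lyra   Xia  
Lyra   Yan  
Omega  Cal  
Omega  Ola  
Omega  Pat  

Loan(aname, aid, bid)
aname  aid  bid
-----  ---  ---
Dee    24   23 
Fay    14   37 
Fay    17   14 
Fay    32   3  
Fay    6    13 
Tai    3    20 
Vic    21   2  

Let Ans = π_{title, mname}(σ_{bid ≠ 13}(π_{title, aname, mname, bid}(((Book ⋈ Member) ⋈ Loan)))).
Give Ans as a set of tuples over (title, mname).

Book ⋈ Member (natural join on title): {(1982, x1, Ola, Omega, Cal), (1982, x1, Ola, Omega, Ola), (1982, x1, Ola, Omega, Pat), (1983, fin, Rae, Lyra, Ola), (1983, fin, Rae, Lyra, Wes), (1983, fin, Rae, Lyra, Xia), (1983, fin, Rae, Lyra, Yan), (1985, x3, Tai, Lyra, Ola), (1985, x3, Tai, Lyra, Wes), (1985, x3, Tai, Lyra, Xia), (1985, x3, Tai, Lyra, Yan), (1993, p1, Fay, Lyra, Ola), (1993, p1, Fay, Lyra, Wes), (1993, p1, Fay, Lyra, Xia), (1993, p1, Fay, Lyra, Yan), (2010, rd, Dee, Omega, Cal), (2010, rd, Dee, Omega, Ola), (2010, rd, Dee, Omega, Pat), (2012, p1, Vic, Lyra, Ola), (2012, p1, Vic, Lyra, Wes), (2012, p1, Vic, Lyra, Xia), (2012, p1, Vic, Lyra, Yan)}
(Book ⋈ Member) ⋈ Loan (natural join on aname): {(1985, x3, Tai, Lyra, Ola, 3, 20), (1985, x3, Tai, Lyra, Wes, 3, 20), (1985, x3, Tai, Lyra, Xia, 3, 20), (1985, x3, Tai, Lyra, Yan, 3, 20), (1993, p1, Fay, Lyra, Ola, 14, 37), (1993, p1, Fay, Lyra, Ola, 17, 14), (1993, p1, Fay, Lyra, Ola, 32, 3), (1993, p1, Fay, Lyra, Ola, 6, 13), (1993, p1, Fay, Lyra, Wes, 14, 37), (1993, p1, Fay, Lyra, Wes, 17, 14), (1993, p1, Fay, Lyra, Wes, 32, 3), (1993, p1, Fay, Lyra, Wes, 6, 13), (1993, p1, Fay, Lyra, Xia, 14, 37), (1993, p1, Fay, Lyra, Xia, 17, 14), (1993, p1, Fay, Lyra, Xia, 32, 3), (1993, p1, Fay, Lyra, Xia, 6, 13), (1993, p1, Fay, Lyra, Yan, 14, 37), (1993, p1, Fay, Lyra, Yan, 17, 14), (1993, p1, Fay, Lyra, Yan, 32, 3), (1993, p1, Fay, Lyra, Yan, 6, 13), (2010, rd, Dee, Omega, Cal, 24, 23), (2010, rd, Dee, Omega, Ola, 24, 23), (2010, rd, Dee, Omega, Pat, 24, 23), (2012, p1, Vic, Lyra, Ola, 21, 2), (2012, p1, Vic, Lyra, Wes, 21, 2), (2012, p1, Vic, Lyra, Xia, 21, 2), (2012, p1, Vic, Lyra, Yan, 21, 2)}
Projecting to title, aname, mname, bid: {(Lyra, Fay, Ola, 13), (Lyra, Fay, Ola, 14), (Lyra, Fay, Ola, 3), (Lyra, Fay, Ola, 37), (Lyra, Fay, Wes, 13), (Lyra, Fay, Wes, 14), (Lyra, Fay, Wes, 3), (Lyra, Fay, Wes, 37), (Lyra, Fay, Xia, 13), (Lyra, Fay, Xia, 14), (Lyra, Fay, Xia, 3), (Lyra, Fay, Xia, 37), (Lyra, Fay, Yan, 13), (Lyra, Fay, Yan, 14), (Lyra, Fay, Yan, 3), (Lyra, Fay, Yan, 37), (Lyra, Tai, Ola, 20), (Lyra, Tai, Wes, 20), (Lyra, Tai, Xia, 20), (Lyra, Tai, Yan, 20), (Lyra, Vic, Ola, 2), (Lyra, Vic, Wes, 2), (Lyra, Vic, Xia, 2), (Lyra, Vic, Yan, 2), (Omega, Dee, Cal, 23), (Omega, Dee, Ola, 23), (Omega, Dee, Pat, 23)}
Apply σ_{bid ≠ 13}; surviving tuples: {(Lyra, Fay, Ola, 14), (Lyra, Fay, Ola, 3), (Lyra, Fay, Ola, 37), (Lyra, Fay, Wes, 14), (Lyra, Fay, Wes, 3), (Lyra, Fay, Wes, 37), (Lyra, Fay, Xia, 14), (Lyra, Fay, Xia, 3), (Lyra, Fay, Xia, 37), (Lyra, Fay, Yan, 14), (Lyra, Fay, Yan, 3), (Lyra, Fay, Yan, 37), (Lyra, Tai, Ola, 20), (Lyra, Tai, Wes, 20), (Lyra, Tai, Xia, 20), (Lyra, Tai, Yan, 20), (Lyra, Vic, Ola, 2), (Lyra, Vic, Wes, 2), (Lyra, Vic, Xia, 2), (Lyra, Vic, Yan, 2), (Omega, Dee, Cal, 23), (Omega, Dee, Ola, 23), (Omega, Dee, Pat, 23)}
Projecting to title, mname (16 duplicate(s) eliminated): {(Lyra, Ola), (Lyra, Wes), (Lyra, Xia), (Lyra, Yan), (Omega, Cal), (Omega, Ola), (Omega, Pat)}

{(Lyra, Ola), (Lyra, Wes), (Lyra, Xia), (Lyra, Yan), (Omega, Cal), (Omega, Ola), (Omega, Pat)}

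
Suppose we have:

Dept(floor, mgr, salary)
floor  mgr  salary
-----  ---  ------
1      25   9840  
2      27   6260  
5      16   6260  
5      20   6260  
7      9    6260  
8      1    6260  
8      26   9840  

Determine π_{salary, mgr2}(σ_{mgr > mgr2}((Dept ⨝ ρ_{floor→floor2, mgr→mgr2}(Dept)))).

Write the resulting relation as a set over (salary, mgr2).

{(6260, 1), (6260, 16), (6260, 20), (6260, 9), (9840, 25)}

ρ[floor→floor2, mgr→mgr2]: schema becomes (floor2, mgr2, salary); tuples unchanged.
Joining Dept and ρ_{floor→floor2, mgr→mgr2}(Dept) on salary yields {(1, 25, 9840, 1, 25), (1, 25, 9840, 8, 26), (2, 27, 6260, 2, 27), (2, 27, 6260, 5, 16), (2, 27, 6260, 5, 20), (2, 27, 6260, 7, 9), (2, 27, 6260, 8, 1), (5, 16, 6260, 2, 27), (5, 16, 6260, 5, 16), (5, 16, 6260, 5, 20), (5, 16, 6260, 7, 9), (5, 16, 6260, 8, 1), (5, 20, 6260, 2, 27), (5, 20, 6260, 5, 16), (5, 20, 6260, 5, 20), (5, 20, 6260, 7, 9), (5, 20, 6260, 8, 1), (7, 9, 6260, 2, 27), (7, 9, 6260, 5, 16), (7, 9, 6260, 5, 20), (7, 9, 6260, 7, 9), (7, 9, 6260, 8, 1), (8, 1, 6260, 2, 27), (8, 1, 6260, 5, 16), (8, 1, 6260, 5, 20), (8, 1, 6260, 7, 9), (8, 1, 6260, 8, 1), (8, 26, 9840, 1, 25), (8, 26, 9840, 8, 26)}.
σ[mgr > mgr2]: keep tuples satisfying mgr > mgr2 → {(2, 27, 6260, 5, 16), (2, 27, 6260, 5, 20), (2, 27, 6260, 7, 9), (2, 27, 6260, 8, 1), (5, 16, 6260, 7, 9), (5, 16, 6260, 8, 1), (5, 20, 6260, 5, 16), (5, 20, 6260, 7, 9), (5, 20, 6260, 8, 1), (7, 9, 6260, 8, 1), (8, 26, 9840, 1, 25)}
π_{salary, mgr2} gives {(6260, 1), (6260, 16), (6260, 20), (6260, 9), (9840, 25)} (6 duplicate(s) eliminated).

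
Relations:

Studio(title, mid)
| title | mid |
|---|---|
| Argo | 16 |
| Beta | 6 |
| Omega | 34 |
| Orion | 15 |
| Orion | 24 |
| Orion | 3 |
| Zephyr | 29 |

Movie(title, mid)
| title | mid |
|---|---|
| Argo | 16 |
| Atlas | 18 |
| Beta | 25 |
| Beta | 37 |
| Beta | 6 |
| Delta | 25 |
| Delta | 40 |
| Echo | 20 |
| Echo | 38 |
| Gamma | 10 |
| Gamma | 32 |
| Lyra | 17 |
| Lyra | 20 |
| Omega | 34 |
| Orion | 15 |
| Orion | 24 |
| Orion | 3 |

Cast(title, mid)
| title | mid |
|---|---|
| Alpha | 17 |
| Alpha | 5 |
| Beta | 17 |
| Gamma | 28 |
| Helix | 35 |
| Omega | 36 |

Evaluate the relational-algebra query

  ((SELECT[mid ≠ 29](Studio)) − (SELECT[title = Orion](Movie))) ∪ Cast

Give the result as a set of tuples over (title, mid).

Selection mid ≠ 29: {(Argo, 16), (Beta, 6), (Omega, 34), (Orion, 15), (Orion, 24), (Orion, 3)}
Selection title = Orion: {(Orion, 15), (Orion, 24), (Orion, 3)}
Taking the difference: {(Argo, 16), (Beta, 6), (Omega, 34)}
Taking the union: {(Alpha, 17), (Alpha, 5), (Argo, 16), (Beta, 17), (Beta, 6), (Gamma, 28), (Helix, 35), (Omega, 34), (Omega, 36)}

{(Alpha, 17), (Alpha, 5), (Argo, 16), (Beta, 17), (Beta, 6), (Gamma, 28), (Helix, 35), (Omega, 34), (Omega, 36)}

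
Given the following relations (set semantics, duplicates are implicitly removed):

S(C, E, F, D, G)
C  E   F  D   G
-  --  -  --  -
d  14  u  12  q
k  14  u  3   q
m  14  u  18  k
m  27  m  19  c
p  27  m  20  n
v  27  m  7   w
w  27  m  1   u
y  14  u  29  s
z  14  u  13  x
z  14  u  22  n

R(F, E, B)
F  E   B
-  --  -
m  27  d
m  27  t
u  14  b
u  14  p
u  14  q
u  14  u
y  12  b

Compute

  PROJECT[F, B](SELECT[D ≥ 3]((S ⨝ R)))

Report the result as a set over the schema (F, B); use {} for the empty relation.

{(m, d), (m, t), (u, b), (u, p), (u, q), (u, u)}

Natural join on E, F: {(d, 14, u, 12, q, b), (d, 14, u, 12, q, p), (d, 14, u, 12, q, q), (d, 14, u, 12, q, u), (k, 14, u, 3, q, b), (k, 14, u, 3, q, p), (k, 14, u, 3, q, q), (k, 14, u, 3, q, u), (m, 14, u, 18, k, b), (m, 14, u, 18, k, p), (m, 14, u, 18, k, q), (m, 14, u, 18, k, u), (m, 27, m, 19, c, d), (m, 27, m, 19, c, t), (p, 27, m, 20, n, d), (p, 27, m, 20, n, t), (v, 27, m, 7, w, d), (v, 27, m, 7, w, t), (w, 27, m, 1, u, d), (w, 27, m, 1, u, t), (y, 14, u, 29, s, b), (y, 14, u, 29, s, p), (y, 14, u, 29, s, q), (y, 14, u, 29, s, u), (z, 14, u, 13, x, b), (z, 14, u, 13, x, p), (z, 14, u, 13, x, q), (z, 14, u, 13, x, u), (z, 14, u, 22, n, b), (z, 14, u, 22, n, p), (z, 14, u, 22, n, q), (z, 14, u, 22, n, u)}
σ[D ≥ 3]: keep tuples satisfying D ≥ 3 → {(d, 14, u, 12, q, b), (d, 14, u, 12, q, p), (d, 14, u, 12, q, q), (d, 14, u, 12, q, u), (k, 14, u, 3, q, b), (k, 14, u, 3, q, p), (k, 14, u, 3, q, q), (k, 14, u, 3, q, u), (m, 14, u, 18, k, b), (m, 14, u, 18, k, p), (m, 14, u, 18, k, q), (m, 14, u, 18, k, u), (m, 27, m, 19, c, d), (m, 27, m, 19, c, t), (p, 27, m, 20, n, d), (p, 27, m, 20, n, t), (v, 27, m, 7, w, d), (v, 27, m, 7, w, t), (y, 14, u, 29, s, b), (y, 14, u, 29, s, p), (y, 14, u, 29, s, q), (y, 14, u, 29, s, u), (z, 14, u, 13, x, b), (z, 14, u, 13, x, p), (z, 14, u, 13, x, q), (z, 14, u, 13, x, u), (z, 14, u, 22, n, b), (z, 14, u, 22, n, p), (z, 14, u, 22, n, q), (z, 14, u, 22, n, u)}
Projecting to F, B (24 duplicate(s) eliminated): {(m, d), (m, t), (u, b), (u, p), (u, q), (u, u)}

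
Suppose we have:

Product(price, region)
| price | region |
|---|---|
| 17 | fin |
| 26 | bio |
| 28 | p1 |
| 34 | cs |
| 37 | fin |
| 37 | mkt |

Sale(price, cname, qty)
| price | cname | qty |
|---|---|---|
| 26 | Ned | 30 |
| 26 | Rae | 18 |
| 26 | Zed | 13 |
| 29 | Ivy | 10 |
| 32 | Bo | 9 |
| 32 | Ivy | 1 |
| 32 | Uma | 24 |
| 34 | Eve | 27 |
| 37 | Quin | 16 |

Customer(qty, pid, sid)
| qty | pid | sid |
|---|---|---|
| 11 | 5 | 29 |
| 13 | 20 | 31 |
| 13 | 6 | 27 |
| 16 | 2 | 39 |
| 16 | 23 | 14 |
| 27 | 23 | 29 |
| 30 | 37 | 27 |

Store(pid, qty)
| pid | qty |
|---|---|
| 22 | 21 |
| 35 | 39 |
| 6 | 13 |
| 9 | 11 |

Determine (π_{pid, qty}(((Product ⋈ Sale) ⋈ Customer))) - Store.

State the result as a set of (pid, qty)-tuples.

{(2, 16), (20, 13), (23, 16), (23, 27), (37, 30)}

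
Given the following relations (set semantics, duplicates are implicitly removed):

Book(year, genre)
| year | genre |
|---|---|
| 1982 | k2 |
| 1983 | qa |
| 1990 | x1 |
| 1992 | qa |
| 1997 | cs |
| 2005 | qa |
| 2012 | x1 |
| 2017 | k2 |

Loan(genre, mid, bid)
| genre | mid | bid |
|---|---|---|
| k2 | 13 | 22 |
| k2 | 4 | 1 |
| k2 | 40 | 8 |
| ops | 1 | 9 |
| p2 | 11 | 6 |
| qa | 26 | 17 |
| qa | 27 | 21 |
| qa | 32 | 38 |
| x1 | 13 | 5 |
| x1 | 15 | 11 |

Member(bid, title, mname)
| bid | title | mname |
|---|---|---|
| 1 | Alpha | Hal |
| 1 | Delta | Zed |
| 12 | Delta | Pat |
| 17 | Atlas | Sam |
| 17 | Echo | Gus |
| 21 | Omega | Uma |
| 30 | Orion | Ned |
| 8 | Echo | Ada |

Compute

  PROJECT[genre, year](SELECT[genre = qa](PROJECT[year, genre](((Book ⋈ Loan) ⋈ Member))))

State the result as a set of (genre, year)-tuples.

Natural join on genre: {(1982, k2, 13, 22), (1982, k2, 4, 1), (1982, k2, 40, 8), (1983, qa, 26, 17), (1983, qa, 27, 21), (1983, qa, 32, 38), (1990, x1, 13, 5), (1990, x1, 15, 11), (1992, qa, 26, 17), (1992, qa, 27, 21), (1992, qa, 32, 38), (2005, qa, 26, 17), (2005, qa, 27, 21), (2005, qa, 32, 38), (2012, x1, 13, 5), (2012, x1, 15, 11), (2017, k2, 13, 22), (2017, k2, 4, 1), (2017, k2, 40, 8)}
Natural join on bid: {(1982, k2, 4, 1, Alpha, Hal), (1982, k2, 4, 1, Delta, Zed), (1982, k2, 40, 8, Echo, Ada), (1983, qa, 26, 17, Atlas, Sam), (1983, qa, 26, 17, Echo, Gus), (1983, qa, 27, 21, Omega, Uma), (1992, qa, 26, 17, Atlas, Sam), (1992, qa, 26, 17, Echo, Gus), (1992, qa, 27, 21, Omega, Uma), (2005, qa, 26, 17, Atlas, Sam), (2005, qa, 26, 17, Echo, Gus), (2005, qa, 27, 21, Omega, Uma), (2017, k2, 4, 1, Alpha, Hal), (2017, k2, 4, 1, Delta, Zed), (2017, k2, 40, 8, Echo, Ada)}
Keep only column(s) year, genre (10 duplicate(s) eliminated): {(1982, k2), (1983, qa), (1992, qa), (2005, qa), (2017, k2)}
Selection genre = qa: {(1983, qa), (1992, qa), (2005, qa)}
Keep only column(s) genre, year: {(qa, 1983), (qa, 1992), (qa, 2005)}

{(qa, 1983), (qa, 1992), (qa, 2005)}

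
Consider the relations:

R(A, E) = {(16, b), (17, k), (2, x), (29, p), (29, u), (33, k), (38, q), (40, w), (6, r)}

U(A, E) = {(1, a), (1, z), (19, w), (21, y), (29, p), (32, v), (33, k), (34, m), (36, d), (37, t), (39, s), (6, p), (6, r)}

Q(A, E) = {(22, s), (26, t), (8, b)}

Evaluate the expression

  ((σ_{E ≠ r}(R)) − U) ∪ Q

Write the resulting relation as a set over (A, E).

{(16, b), (17, k), (2, x), (22, s), (26, t), (29, u), (38, q), (40, w), (8, b)}

Apply σ_{E ≠ r}; surviving tuples: {(16, b), (17, k), (2, x), (29, p), (29, u), (33, k), (38, q), (40, w)}
Difference: {(16, b), (17, k), (2, x), (29, p), (29, u), (33, k), (38, q), (40, w)} with {(1, a), (1, z), (19, w), (21, y), (29, p), (32, v), (33, k), (34, m), (36, d), (37, t), (39, s), (6, p), (6, r)} → {(16, b), (17, k), (2, x), (29, u), (38, q), (40, w)}
Union: {(16, b), (17, k), (2, x), (29, u), (38, q), (40, w)} with {(22, s), (26, t), (8, b)} → {(16, b), (17, k), (2, x), (22, s), (26, t), (29, u), (38, q), (40, w), (8, b)}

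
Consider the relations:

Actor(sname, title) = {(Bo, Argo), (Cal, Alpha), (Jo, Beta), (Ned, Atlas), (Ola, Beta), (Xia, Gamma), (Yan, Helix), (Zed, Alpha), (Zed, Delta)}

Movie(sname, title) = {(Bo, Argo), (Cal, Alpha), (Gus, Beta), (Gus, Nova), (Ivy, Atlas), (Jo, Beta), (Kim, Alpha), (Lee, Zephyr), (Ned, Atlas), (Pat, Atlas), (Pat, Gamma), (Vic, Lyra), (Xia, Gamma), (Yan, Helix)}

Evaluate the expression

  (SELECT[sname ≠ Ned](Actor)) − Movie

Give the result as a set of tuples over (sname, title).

{(Ola, Beta), (Zed, Alpha), (Zed, Delta)}

Apply σ_{sname ≠ Ned}; surviving tuples: {(Bo, Argo), (Cal, Alpha), (Jo, Beta), (Ola, Beta), (Xia, Gamma), (Yan, Helix), (Zed, Alpha), (Zed, Delta)}
Set difference of the two operands is {(Ola, Beta), (Zed, Alpha), (Zed, Delta)}.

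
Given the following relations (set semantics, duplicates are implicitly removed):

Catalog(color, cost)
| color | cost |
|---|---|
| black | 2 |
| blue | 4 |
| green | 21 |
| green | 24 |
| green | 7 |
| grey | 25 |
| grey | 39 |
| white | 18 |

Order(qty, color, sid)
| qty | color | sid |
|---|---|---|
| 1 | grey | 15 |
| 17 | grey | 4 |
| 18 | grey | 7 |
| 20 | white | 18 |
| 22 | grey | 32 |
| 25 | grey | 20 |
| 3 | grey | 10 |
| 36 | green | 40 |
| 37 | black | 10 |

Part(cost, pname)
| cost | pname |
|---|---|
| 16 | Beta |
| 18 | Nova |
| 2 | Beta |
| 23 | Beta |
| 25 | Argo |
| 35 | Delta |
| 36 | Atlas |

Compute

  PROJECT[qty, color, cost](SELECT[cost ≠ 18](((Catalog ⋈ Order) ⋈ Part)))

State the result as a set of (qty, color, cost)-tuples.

Catalog ⋈ Order (natural join on color): {(black, 2, 37, 10), (green, 21, 36, 40), (green, 24, 36, 40), (green, 7, 36, 40), (grey, 25, 1, 15), (grey, 25, 17, 4), (grey, 25, 18, 7), (grey, 25, 22, 32), (grey, 25, 25, 20), (grey, 25, 3, 10), (grey, 39, 1, 15), (grey, 39, 17, 4), (grey, 39, 18, 7), (grey, 39, 22, 32), (grey, 39, 25, 20), (grey, 39, 3, 10), (white, 18, 20, 18)}
(Catalog ⋈ Order) ⋈ Part (natural join on cost): {(black, 2, 37, 10, Beta), (grey, 25, 1, 15, Argo), (grey, 25, 17, 4, Argo), (grey, 25, 18, 7, Argo), (grey, 25, 22, 32, Argo), (grey, 25, 25, 20, Argo), (grey, 25, 3, 10, Argo), (white, 18, 20, 18, Nova)}
Apply σ_{cost ≠ 18}; surviving tuples: {(black, 2, 37, 10, Beta), (grey, 25, 1, 15, Argo), (grey, 25, 17, 4, Argo), (grey, 25, 18, 7, Argo), (grey, 25, 22, 32, Argo), (grey, 25, 25, 20, Argo), (grey, 25, 3, 10, Argo)}
π[qty, color, cost]: project onto (qty, color, cost) → {(1, grey, 25), (17, grey, 25), (18, grey, 25), (22, grey, 25), (25, grey, 25), (3, grey, 25), (37, black, 2)}

{(1, grey, 25), (17, grey, 25), (18, grey, 25), (22, grey, 25), (25, grey, 25), (3, grey, 25), (37, black, 2)}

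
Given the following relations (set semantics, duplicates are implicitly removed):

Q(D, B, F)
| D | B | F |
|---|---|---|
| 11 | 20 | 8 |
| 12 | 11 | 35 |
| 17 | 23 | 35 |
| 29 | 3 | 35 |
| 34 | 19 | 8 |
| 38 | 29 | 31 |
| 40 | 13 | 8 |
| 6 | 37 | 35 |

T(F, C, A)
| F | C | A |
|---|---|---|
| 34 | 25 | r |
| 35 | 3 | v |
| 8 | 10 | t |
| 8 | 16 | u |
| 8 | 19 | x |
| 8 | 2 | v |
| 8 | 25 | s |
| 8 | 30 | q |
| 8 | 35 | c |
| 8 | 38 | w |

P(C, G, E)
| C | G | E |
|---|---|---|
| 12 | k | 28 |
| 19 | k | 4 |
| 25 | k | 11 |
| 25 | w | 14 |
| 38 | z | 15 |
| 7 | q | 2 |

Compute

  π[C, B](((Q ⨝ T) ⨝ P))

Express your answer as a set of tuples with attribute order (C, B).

{(19, 13), (19, 19), (19, 20), (25, 13), (25, 19), (25, 20), (38, 13), (38, 19), (38, 20)}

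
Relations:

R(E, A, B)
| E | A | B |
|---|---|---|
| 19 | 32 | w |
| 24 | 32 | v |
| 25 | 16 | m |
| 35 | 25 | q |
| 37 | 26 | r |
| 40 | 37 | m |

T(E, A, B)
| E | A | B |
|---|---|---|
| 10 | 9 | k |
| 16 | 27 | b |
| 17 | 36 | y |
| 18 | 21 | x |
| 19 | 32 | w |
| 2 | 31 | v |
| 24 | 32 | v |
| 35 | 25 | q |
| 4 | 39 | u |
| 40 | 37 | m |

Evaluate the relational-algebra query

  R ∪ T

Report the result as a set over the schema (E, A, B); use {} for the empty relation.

{(10, 9, k), (16, 27, b), (17, 36, y), (18, 21, x), (19, 32, w), (2, 31, v), (24, 32, v), (25, 16, m), (35, 25, q), (37, 26, r), (4, 39, u), (40, 37, m)}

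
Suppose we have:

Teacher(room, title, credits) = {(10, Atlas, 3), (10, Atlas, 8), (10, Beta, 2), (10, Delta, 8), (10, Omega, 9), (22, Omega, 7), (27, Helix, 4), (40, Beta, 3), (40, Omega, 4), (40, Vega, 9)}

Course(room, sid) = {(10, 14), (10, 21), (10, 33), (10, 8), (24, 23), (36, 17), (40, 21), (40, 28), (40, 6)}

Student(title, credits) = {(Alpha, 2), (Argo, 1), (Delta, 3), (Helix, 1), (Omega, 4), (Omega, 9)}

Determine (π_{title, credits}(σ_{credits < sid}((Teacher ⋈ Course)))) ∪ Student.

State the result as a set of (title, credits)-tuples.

{(Alpha, 2), (Argo, 1), (Atlas, 3), (Atlas, 8), (Beta, 2), (Beta, 3), (Delta, 3), (Delta, 8), (Helix, 1), (Omega, 4), (Omega, 9), (Vega, 9)}

Teacher ⋈ Course (natural join on room): {(10, Atlas, 3, 14), (10, Atlas, 3, 21), (10, Atlas, 3, 33), (10, Atlas, 3, 8), (10, Atlas, 8, 14), (10, Atlas, 8, 21), (10, Atlas, 8, 33), (10, Atlas, 8, 8), (10, Beta, 2, 14), (10, Beta, 2, 21), (10, Beta, 2, 33), (10, Beta, 2, 8), (10, Delta, 8, 14), (10, Delta, 8, 21), (10, Delta, 8, 33), (10, Delta, 8, 8), (10, Omega, 9, 14), (10, Omega, 9, 21), (10, Omega, 9, 33), (10, Omega, 9, 8), (40, Beta, 3, 21), (40, Beta, 3, 28), (40, Beta, 3, 6), (40, Omega, 4, 21), (40, Omega, 4, 28), (40, Omega, 4, 6), (40, Vega, 9, 21), (40, Vega, 9, 28), (40, Vega, 9, 6)}
Selection credits < sid: {(10, Atlas, 3, 14), (10, Atlas, 3, 21), (10, Atlas, 3, 33), (10, Atlas, 3, 8), (10, Atlas, 8, 14), (10, Atlas, 8, 21), (10, Atlas, 8, 33), (10, Beta, 2, 14), (10, Beta, 2, 21), (10, Beta, 2, 33), (10, Beta, 2, 8), (10, Delta, 8, 14), (10, Delta, 8, 21), (10, Delta, 8, 33), (10, Omega, 9, 14), (10, Omega, 9, 21), (10, Omega, 9, 33), (40, Beta, 3, 21), (40, Beta, 3, 28), (40, Beta, 3, 6), (40, Omega, 4, 21), (40, Omega, 4, 28), (40, Omega, 4, 6), (40, Vega, 9, 21), (40, Vega, 9, 28)}
Projecting to title, credits (17 duplicate(s) eliminated): {(Atlas, 3), (Atlas, 8), (Beta, 2), (Beta, 3), (Delta, 8), (Omega, 4), (Omega, 9), (Vega, 9)}
Taking the union: {(Alpha, 2), (Argo, 1), (Atlas, 3), (Atlas, 8), (Beta, 2), (Beta, 3), (Delta, 3), (Delta, 8), (Helix, 1), (Omega, 4), (Omega, 9), (Vega, 9)}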